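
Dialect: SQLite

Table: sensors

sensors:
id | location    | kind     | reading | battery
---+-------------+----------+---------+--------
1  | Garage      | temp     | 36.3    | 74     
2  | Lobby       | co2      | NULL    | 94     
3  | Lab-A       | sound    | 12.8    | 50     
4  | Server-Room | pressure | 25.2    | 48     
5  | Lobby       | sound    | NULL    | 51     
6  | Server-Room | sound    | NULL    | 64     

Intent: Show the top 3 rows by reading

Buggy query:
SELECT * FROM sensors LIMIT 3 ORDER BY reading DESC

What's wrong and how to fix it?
Bug: LIMIT must come after ORDER BY

Fix: Swap the clauses: ORDER BY first, then LIMIT

Corrected query:
SELECT * FROM sensors ORDER BY reading DESC LIMIT 3

Result:
id | location    | kind     | reading | battery
---+-------------+----------+---------+--------
1  | Garage      | temp     | 36.3    | 74     
4  | Server-Room | pressure | 25.2    | 48     
3  | Lab-A       | sound    | 12.8    | 50     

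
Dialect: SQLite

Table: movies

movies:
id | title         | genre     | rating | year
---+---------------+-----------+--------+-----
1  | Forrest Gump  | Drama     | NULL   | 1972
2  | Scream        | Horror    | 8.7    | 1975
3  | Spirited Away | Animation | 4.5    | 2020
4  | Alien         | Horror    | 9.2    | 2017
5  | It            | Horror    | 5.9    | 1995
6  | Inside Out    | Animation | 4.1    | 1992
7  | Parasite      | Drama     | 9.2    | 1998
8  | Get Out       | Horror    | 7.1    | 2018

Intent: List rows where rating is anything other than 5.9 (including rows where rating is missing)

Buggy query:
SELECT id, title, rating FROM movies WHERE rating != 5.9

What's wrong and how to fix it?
Bug: Inequality against NULL is unknown, not true; rows with NULL are dropped

Fix: Add an explicit OR rating IS NULL to include the missing-value rows

Corrected query:
SELECT id, title, rating FROM movies WHERE rating != 5.9 OR rating IS NULL

Result:
id | title         | rating
---+---------------+-------
1  | Forrest Gump  | NULL  
2  | Scream        | 8.7   
3  | Spirited Away | 4.5   
4  | Alien         | 9.2   
6  | Inside Out    | 4.1   
7  | Parasite      | 9.2   
8  | Get Out       | 7.1   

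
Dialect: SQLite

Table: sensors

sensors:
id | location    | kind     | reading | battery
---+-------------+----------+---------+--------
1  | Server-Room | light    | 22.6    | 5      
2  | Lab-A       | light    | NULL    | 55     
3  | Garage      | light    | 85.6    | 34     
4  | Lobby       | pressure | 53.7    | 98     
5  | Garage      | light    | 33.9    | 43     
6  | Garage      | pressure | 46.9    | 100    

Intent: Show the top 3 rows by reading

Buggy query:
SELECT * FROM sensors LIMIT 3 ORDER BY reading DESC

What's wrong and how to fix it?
Bug: LIMIT must come after ORDER BY

Fix: Sort with ORDER BY, then apply LIMIT

Corrected query:
SELECT * FROM sensors ORDER BY reading DESC LIMIT 3

Result:
id | location | kind     | reading | battery
---+----------+----------+---------+--------
3  | Garage   | light    | 85.6    | 34     
4  | Lobby    | pressure | 53.7    | 98     
6  | Garage   | pressure | 46.9    | 100    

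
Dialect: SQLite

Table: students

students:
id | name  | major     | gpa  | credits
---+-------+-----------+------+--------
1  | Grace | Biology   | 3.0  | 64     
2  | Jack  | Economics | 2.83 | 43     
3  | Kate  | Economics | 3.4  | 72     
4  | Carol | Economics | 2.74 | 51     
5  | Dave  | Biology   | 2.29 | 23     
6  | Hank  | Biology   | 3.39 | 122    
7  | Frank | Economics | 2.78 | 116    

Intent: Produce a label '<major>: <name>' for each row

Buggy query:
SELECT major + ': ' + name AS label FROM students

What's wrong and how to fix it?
Bug: SQLite uses || for string concatenation; + coerces text to numbers (yielding 0)

Fix: Use the || operator for string concatenation

Corrected query:
SELECT major || ': ' || name AS label FROM students

Result:
label           
----------------
Biology: Grace  
Economics: Jack 
Economics: Kate 
Economics: Carol
Biology: Dave   
Biology: Hank   
Economics: Frank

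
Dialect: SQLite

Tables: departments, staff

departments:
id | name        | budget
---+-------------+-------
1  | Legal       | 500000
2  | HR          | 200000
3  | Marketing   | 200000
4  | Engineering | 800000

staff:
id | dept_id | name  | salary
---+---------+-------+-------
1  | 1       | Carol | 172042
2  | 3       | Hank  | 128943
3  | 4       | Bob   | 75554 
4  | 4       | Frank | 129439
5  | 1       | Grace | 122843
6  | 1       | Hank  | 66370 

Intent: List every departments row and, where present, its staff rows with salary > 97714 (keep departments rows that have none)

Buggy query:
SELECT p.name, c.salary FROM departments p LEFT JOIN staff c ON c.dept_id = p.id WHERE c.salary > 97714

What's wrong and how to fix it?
Bug: A WHERE condition on the right-hand table after LEFT JOIN drops unmatched parents

Fix: Put 'c.salary > 97714' in the JOIN's ON clause instead of WHERE

Corrected query:
SELECT p.name, c.salary FROM departments p LEFT JOIN staff c ON c.dept_id = p.id AND c.salary > 97714

Result:
name        | salary
------------+-------
Legal       | 122843
Legal       | 172042
HR          | NULL  
Marketing   | 128943
Engineering | 129439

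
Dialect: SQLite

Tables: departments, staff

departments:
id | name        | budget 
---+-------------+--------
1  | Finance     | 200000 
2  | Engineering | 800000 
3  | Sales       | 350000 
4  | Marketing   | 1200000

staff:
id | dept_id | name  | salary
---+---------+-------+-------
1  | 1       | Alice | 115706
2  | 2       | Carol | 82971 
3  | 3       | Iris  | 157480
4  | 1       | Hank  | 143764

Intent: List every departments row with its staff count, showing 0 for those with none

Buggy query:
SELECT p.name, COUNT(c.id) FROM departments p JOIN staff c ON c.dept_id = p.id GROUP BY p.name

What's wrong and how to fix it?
Bug: An inner join excludes parents with zero children

Fix: Switch to LEFT JOIN to retain unmatched parent rows

Corrected query:
SELECT p.name, COUNT(c.id) FROM departments p LEFT JOIN staff c ON c.dept_id = p.id GROUP BY p.name

Result:
name        | COUNT(c.id)
------------+------------
Engineering | 1          
Finance     | 2          
Marketing   | 0          
Sales       | 1          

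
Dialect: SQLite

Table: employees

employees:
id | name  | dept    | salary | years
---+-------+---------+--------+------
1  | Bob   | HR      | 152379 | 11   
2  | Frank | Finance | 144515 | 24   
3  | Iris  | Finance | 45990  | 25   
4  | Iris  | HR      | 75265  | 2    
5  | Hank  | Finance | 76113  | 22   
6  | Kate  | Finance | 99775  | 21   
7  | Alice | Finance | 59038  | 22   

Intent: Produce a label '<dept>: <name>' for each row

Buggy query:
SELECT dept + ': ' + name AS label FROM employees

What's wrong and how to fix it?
Bug: SQLite uses || for string concatenation; + coerces text to numbers (yielding 0)

Fix: Use the || operator for string concatenation

Corrected query:
SELECT dept || ': ' || name AS label FROM employees

Result:
label         
--------------
HR: Bob       
Finance: Frank
Finance: Iris 
HR: Iris      
Finance: Hank 
Finance: Kate 
Finance: Alice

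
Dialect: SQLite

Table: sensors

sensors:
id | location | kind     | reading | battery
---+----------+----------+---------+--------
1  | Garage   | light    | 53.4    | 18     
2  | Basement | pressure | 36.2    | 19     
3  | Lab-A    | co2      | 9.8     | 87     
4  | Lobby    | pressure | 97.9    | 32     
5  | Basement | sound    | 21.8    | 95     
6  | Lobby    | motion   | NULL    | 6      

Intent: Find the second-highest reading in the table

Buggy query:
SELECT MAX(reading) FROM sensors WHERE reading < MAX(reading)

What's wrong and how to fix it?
Bug: MAX(reading) on the right of the comparison is an aggregate-in-WHERE error

Fix: Compute the overall MAX in a subquery, then take MAX of rows below it

Corrected query:
SELECT MAX(reading) FROM sensors WHERE reading < (SELECT MAX(reading) FROM sensors)

Result:
MAX(reading)
------------
53.4        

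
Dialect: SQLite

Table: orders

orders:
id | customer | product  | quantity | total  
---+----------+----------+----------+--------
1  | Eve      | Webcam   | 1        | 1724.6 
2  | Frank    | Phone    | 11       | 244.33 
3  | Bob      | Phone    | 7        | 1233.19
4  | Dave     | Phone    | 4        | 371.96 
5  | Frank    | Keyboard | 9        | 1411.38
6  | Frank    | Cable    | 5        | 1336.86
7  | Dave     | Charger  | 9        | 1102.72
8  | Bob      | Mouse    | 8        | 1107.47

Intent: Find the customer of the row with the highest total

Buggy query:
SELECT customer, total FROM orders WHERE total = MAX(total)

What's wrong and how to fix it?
Bug: WHERE is evaluated per row; an aggregate over the whole table isn't defined there

Fix: Wrap MAX in a scalar subquery so WHERE compares against a single value

Corrected query:
SELECT customer, total FROM orders WHERE total = (SELECT MAX(total) FROM orders)

Result:
customer | total 
---------+-------
Eve      | 1724.6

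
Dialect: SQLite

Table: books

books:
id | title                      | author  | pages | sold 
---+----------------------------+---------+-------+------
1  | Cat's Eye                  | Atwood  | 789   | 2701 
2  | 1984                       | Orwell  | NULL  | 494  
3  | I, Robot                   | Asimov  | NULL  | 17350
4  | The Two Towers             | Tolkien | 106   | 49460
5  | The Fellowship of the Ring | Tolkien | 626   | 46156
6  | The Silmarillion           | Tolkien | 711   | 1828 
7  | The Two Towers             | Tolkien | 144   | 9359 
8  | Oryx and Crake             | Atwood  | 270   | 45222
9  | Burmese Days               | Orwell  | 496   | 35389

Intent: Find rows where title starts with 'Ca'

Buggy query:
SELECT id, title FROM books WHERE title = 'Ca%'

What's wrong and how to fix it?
Bug: '=' compares the literal string including the % character; pattern matching needs LIKE

Fix: Replace '=' with LIKE so 'Ca%' is treated as a pattern

Corrected query:
SELECT id, title FROM books WHERE title LIKE 'Ca%'

Result:
id | title    
---+----------
1  | Cat's Eye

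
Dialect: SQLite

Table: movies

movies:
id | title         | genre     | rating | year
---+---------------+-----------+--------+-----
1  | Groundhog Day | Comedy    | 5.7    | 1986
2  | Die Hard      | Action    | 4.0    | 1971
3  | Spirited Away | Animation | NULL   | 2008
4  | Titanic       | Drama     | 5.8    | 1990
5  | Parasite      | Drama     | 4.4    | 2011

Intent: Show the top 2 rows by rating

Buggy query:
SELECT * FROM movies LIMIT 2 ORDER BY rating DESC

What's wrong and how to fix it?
Bug: ORDER BY cannot follow LIMIT; LIMIT is the final clause

Fix: Sort with ORDER BY, then apply LIMIT

Corrected query:
SELECT * FROM movies ORDER BY rating DESC LIMIT 2

Result:
id | title         | genre  | rating | year
---+---------------+--------+--------+-----
4  | Titanic       | Drama  | 5.8    | 1990
1  | Groundhog Day | Comedy | 5.7    | 1986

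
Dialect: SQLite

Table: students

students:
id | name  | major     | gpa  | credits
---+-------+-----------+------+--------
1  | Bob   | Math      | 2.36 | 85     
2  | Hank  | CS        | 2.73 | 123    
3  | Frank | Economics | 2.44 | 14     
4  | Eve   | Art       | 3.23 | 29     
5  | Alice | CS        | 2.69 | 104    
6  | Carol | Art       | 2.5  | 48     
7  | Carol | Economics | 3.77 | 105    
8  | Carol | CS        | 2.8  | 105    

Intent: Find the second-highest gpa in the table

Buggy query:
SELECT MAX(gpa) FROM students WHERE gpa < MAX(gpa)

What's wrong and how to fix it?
Bug: MAX(gpa) on the right of the comparison is an aggregate-in-WHERE error

Fix: Compute the overall MAX in a subquery, then take MAX of rows below it

Corrected query:
SELECT MAX(gpa) FROM students WHERE gpa < (SELECT MAX(gpa) FROM students)

Result:
MAX(gpa)
--------
3.23    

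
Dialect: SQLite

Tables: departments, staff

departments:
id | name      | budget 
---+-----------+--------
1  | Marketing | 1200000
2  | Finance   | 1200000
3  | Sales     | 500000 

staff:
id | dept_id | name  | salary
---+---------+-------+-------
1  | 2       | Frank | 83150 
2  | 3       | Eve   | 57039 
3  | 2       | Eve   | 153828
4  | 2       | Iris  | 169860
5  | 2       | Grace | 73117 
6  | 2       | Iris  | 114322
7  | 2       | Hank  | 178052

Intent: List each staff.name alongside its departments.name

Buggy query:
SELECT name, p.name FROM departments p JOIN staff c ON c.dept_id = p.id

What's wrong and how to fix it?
Bug: Both tables have a 'name' column; the unqualified reference is ambiguous

Fix: Prefix ambiguous columns with the table alias

Corrected query:
SELECT c.name, p.name FROM departments p JOIN staff c ON c.dept_id = p.id

Result:
name  | name   
------+--------
Frank | Finance
Eve   | Sales  
Eve   | Finance
Iris  | Finance
Grace | Finance
Iris  | Finance
Hank  | Finance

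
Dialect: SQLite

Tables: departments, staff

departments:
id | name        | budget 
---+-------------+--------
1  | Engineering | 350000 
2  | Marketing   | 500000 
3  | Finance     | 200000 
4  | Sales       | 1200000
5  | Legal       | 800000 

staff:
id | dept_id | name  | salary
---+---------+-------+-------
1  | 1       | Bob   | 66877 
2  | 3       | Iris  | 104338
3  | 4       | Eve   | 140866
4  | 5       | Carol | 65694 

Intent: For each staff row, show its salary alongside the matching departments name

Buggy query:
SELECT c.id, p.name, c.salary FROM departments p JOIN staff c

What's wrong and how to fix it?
Bug: JOIN with no ON clause produces a cartesian product; every staff row pairs with every departments row

Fix: Specify the join condition linking the foreign key to the parent id

Corrected query:
SELECT c.id, p.name, c.salary FROM departments p JOIN staff c ON c.dept_id = p.id

Result:
id | name        | salary
---+-------------+-------
1  | Engineering | 66877 
2  | Finance     | 104338
3  | Sales       | 140866
4  | Legal       | 65694 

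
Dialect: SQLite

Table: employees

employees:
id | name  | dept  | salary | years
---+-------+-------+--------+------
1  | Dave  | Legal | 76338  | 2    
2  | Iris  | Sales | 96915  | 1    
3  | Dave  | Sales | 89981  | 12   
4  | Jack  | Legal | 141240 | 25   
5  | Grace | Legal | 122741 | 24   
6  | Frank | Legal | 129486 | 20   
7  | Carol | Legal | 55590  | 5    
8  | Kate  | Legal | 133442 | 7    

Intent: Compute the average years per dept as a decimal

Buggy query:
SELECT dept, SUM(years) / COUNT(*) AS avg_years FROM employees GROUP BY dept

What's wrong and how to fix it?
Bug: SUM(years) and COUNT(*) are both integers; the division truncates the fractional part

Fix: Multiply by 1.0 (or CAST to REAL) to force floating-point division

Corrected query:
SELECT dept, SUM(years) * 1.0 / COUNT(*) AS avg_years FROM employees GROUP BY dept

Result:
dept  | avg_years
------+----------
Legal | 13.833333
Sales | 6.5      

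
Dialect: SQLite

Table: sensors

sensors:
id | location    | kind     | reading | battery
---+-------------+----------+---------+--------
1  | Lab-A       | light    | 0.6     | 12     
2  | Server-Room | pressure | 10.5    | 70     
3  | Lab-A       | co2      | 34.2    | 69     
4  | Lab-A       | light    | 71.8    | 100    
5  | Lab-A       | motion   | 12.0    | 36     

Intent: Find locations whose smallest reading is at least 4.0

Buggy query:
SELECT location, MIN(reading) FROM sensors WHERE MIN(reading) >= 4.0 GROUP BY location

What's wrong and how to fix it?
Bug: MIN() in WHERE is a misuse of aggregate

Fix: Replace WHERE with HAVING after the GROUP BY

Corrected query:
SELECT location, MIN(reading) FROM sensors GROUP BY location HAVING MIN(reading) >= 4.0

Result:
location    | MIN(reading)
------------+-------------
Server-Room | 10.5        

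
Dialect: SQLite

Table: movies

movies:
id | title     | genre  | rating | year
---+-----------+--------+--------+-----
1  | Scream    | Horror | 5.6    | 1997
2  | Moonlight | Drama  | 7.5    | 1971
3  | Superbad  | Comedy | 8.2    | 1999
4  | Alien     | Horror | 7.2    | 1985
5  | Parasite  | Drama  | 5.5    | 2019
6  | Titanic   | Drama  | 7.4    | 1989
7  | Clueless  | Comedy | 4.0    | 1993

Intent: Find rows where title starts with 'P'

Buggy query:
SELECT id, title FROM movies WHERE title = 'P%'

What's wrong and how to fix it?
Bug: '=' compares the literal string including the % character; pattern matching needs LIKE

Fix: Replace '=' with LIKE so 'P%' is treated as a pattern

Corrected query:
SELECT id, title FROM movies WHERE title LIKE 'P%'

Result:
id | title   
---+---------
5  | Parasite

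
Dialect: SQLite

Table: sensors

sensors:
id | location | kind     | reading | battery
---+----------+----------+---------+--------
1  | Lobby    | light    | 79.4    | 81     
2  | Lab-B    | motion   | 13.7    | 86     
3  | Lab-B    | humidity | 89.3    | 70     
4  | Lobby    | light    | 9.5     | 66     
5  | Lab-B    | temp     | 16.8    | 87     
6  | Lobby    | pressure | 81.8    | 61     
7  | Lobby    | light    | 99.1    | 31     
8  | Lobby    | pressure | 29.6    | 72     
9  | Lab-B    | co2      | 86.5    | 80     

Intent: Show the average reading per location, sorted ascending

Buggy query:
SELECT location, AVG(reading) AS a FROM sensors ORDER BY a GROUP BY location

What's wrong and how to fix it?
Bug: GROUP BY must precede ORDER BY

Fix: Reorder: SELECT … FROM … GROUP BY … ORDER BY …

Corrected query:
SELECT location, AVG(reading) AS a FROM sensors GROUP BY location ORDER BY a

Result:
location | a     
---------+-------
Lab-B    | 51.575
Lobby    | 59.88 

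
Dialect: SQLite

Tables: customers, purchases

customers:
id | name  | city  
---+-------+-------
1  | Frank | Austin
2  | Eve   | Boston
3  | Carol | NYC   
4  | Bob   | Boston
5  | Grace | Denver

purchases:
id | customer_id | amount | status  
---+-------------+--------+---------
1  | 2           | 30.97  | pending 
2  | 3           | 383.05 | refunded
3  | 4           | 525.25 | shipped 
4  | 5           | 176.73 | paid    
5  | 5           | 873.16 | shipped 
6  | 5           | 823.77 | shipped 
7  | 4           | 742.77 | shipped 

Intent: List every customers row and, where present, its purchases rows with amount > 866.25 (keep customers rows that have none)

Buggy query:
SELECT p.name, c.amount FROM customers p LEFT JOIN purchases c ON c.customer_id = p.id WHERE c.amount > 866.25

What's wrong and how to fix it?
Bug: Filtering c.amount in WHERE discards the NULL rows produced by LEFT JOIN, turning it into an inner join

Fix: Move the right-table condition into the ON clause so unmatched parents are kept

Corrected query:
SELECT p.name, c.amount FROM customers p LEFT JOIN purchases c ON c.customer_id = p.id AND c.amount > 866.25

Result:
name  | amount
------+-------
Frank | NULL  
Eve   | NULL  
Carol | NULL  
Bob   | NULL  
Grace | 873.16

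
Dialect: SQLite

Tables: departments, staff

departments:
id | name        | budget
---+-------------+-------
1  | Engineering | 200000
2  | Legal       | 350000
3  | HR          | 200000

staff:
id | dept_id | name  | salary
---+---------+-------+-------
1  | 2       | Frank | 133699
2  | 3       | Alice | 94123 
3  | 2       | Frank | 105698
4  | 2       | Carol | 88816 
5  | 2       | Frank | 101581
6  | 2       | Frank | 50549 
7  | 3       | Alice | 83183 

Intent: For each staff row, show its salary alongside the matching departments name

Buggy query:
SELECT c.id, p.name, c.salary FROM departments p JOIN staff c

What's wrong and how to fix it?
Bug: Missing join condition: each staff row is matched to all departments rows instead of just its own

Fix: Add ON c.dept_id = p.id to the JOIN

Corrected query:
SELECT c.id, p.name, c.salary FROM departments p JOIN staff c ON c.dept_id = p.id

Result:
id | name  | salary
---+-------+-------
1  | Legal | 133699
2  | HR    | 94123 
3  | Legal | 105698
4  | Legal | 88816 
5  | Legal | 101581
6  | Legal | 50549 
7  | HR    | 83183 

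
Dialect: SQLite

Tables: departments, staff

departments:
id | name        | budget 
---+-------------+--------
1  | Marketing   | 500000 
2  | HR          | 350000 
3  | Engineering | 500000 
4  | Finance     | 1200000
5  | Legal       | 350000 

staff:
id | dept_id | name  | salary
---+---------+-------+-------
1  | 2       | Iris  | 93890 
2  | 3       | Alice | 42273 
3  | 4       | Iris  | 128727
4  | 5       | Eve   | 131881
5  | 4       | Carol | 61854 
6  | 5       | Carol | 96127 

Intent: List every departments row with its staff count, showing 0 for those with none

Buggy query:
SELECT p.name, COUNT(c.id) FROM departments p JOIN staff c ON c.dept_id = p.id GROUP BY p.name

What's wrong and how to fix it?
Bug: An inner join excludes parents with zero children

Fix: Use LEFT JOIN so parents without children still appear (COUNT(c.id) gives 0)

Corrected query:
SELECT p.name, COUNT(c.id) FROM departments p LEFT JOIN staff c ON c.dept_id = p.id GROUP BY p.name

Result:
name        | COUNT(c.id)
------------+------------
Engineering | 1          
Finance     | 2          
HR          | 1          
Legal       | 2          
Marketing   | 0          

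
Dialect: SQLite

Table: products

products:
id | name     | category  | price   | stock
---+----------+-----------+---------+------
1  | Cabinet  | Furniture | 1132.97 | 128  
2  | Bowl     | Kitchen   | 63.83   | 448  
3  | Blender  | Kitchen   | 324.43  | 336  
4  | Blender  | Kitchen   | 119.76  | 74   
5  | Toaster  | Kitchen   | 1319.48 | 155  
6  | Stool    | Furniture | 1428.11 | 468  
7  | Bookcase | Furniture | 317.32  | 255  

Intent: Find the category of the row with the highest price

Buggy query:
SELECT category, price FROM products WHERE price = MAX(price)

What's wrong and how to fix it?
Bug: WHERE is evaluated per row; an aggregate over the whole table isn't defined there

Fix: Wrap MAX in a scalar subquery so WHERE compares against a single value

Corrected query:
SELECT category, price FROM products WHERE price = (SELECT MAX(price) FROM products)

Result:
category  | price  
----------+--------
Furniture | 1428.11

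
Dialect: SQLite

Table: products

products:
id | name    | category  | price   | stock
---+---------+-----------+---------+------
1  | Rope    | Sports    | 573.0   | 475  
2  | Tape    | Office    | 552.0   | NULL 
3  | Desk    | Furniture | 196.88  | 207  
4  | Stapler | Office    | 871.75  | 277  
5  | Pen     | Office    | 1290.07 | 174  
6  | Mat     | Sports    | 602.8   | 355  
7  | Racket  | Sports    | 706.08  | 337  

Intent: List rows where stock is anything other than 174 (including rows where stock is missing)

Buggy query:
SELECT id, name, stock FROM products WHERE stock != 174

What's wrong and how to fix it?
Bug: Inequality against NULL is unknown, not true; rows with NULL are dropped

Fix: Handle NULL separately with IS NULL alongside the inequality

Corrected query:
SELECT id, name, stock FROM products WHERE stock != 174 OR stock IS NULL

Result:
id | name    | stock
---+---------+------
1  | Rope    | 475  
2  | Tape    | NULL 
3  | Desk    | 207  
4  | Stapler | 277  
6  | Mat     | 355  
7  | Racket  | 337  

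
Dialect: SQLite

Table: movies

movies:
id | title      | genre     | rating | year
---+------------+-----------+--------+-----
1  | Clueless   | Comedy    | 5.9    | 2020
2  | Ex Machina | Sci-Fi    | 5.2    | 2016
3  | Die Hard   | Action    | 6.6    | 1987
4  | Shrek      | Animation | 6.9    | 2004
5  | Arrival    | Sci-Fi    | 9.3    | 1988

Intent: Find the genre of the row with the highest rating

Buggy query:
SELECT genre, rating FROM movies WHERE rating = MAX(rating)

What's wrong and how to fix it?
Bug: MAX(rating) is an aggregate and cannot be used directly in WHERE

Fix: Wrap MAX in a scalar subquery so WHERE compares against a single value

Corrected query:
SELECT genre, rating FROM movies WHERE rating = (SELECT MAX(rating) FROM movies)

Result:
genre  | rating
-------+-------
Sci-Fi | 9.3   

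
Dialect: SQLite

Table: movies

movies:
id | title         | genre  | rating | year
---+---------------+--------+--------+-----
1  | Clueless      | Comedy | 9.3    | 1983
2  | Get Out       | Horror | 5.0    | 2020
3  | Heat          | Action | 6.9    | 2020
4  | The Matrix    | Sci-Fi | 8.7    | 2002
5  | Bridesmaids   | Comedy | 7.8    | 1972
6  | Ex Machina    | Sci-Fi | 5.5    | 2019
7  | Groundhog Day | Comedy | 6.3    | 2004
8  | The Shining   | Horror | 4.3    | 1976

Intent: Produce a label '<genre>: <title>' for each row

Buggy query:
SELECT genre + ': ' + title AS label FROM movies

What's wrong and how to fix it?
Bug: '+' is numeric addition; on text columns SQLite converts them to 0 instead of concatenating

Fix: Replace + with || to concatenate text

Corrected query:
SELECT genre || ': ' || title AS label FROM movies

Result:
label                
---------------------
Comedy: Clueless     
Horror: Get Out      
Action: Heat         
Sci-Fi: The Matrix   
Comedy: Bridesmaids  
Sci-Fi: Ex Machina   
Comedy: Groundhog Day
Horror: The Shining  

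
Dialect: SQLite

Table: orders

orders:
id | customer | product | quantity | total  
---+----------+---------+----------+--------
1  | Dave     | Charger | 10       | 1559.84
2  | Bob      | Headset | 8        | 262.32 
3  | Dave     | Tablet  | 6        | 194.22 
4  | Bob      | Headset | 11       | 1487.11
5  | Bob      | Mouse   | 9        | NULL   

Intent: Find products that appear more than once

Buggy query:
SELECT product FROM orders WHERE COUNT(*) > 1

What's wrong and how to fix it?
Bug: WHERE can't reference COUNT(*); aggregates are computed after WHERE

Fix: Group first, then use HAVING for the count condition

Corrected query:
SELECT product FROM orders GROUP BY product HAVING COUNT(*) > 1

Result:
product
-------
Headset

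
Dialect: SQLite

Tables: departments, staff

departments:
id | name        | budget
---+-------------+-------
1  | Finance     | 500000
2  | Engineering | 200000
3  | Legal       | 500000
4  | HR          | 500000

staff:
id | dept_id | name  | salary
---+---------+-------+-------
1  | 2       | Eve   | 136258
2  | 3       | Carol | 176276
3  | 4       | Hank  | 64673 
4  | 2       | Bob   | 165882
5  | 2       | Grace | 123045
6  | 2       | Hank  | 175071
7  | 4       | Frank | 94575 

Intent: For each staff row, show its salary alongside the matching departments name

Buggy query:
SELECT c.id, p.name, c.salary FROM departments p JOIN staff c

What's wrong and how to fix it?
Bug: JOIN with no ON clause produces a cartesian product; every staff row pairs with every departments row

Fix: Specify the join condition linking the foreign key to the parent id

Corrected query:
SELECT c.id, p.name, c.salary FROM departments p JOIN staff c ON c.dept_id = p.id

Result:
id | name        | salary
---+-------------+-------
1  | Engineering | 136258
2  | Legal       | 176276
3  | HR          | 64673 
4  | Engineering | 165882
5  | Engineering | 123045
6  | Engineering | 175071
7  | HR          | 94575 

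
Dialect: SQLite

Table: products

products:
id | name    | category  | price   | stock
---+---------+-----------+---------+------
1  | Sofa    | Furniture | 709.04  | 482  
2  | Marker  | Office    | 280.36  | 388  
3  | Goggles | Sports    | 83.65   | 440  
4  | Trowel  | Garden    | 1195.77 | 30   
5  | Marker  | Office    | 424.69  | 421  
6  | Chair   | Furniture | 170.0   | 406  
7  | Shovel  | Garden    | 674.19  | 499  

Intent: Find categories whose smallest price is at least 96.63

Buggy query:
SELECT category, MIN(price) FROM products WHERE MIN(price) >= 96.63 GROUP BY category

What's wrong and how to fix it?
Bug: Aggregates like MIN are computed per group after WHERE runs

Fix: Use HAVING for the per-group MIN condition

Corrected query:
SELECT category, MIN(price) FROM products GROUP BY category HAVING MIN(price) >= 96.63

Result:
category  | MIN(price)
----------+-----------
Furniture | 170       
Garden    | 674.19    
Office    | 280.36    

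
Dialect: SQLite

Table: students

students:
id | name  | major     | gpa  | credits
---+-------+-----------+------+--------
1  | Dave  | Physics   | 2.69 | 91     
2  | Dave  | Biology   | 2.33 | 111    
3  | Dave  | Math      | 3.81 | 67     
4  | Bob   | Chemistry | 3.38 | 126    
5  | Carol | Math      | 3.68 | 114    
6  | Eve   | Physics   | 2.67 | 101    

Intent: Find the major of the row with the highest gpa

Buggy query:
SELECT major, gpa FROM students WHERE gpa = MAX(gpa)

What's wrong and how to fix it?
Bug: WHERE is evaluated per row; an aggregate over the whole table isn't defined there

Fix: Wrap MAX in a scalar subquery so WHERE compares against a single value

Corrected query:
SELECT major, gpa FROM students WHERE gpa = (SELECT MAX(gpa) FROM students)

Result:
major | gpa 
------+-----
Math  | 3.81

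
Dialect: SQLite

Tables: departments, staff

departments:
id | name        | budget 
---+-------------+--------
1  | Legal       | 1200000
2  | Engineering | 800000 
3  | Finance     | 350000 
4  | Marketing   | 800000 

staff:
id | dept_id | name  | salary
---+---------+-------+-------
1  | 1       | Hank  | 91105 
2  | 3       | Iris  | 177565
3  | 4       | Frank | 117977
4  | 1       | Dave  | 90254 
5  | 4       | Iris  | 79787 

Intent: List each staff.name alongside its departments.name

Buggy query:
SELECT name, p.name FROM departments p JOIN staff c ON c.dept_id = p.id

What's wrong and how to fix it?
Bug: 'name' exists in both joined tables, so the database can't tell which one is meant

Fix: Prefix ambiguous columns with the table alias

Corrected query:
SELECT c.name, p.name FROM departments p JOIN staff c ON c.dept_id = p.id

Result:
name  | name     
------+----------
Hank  | Legal    
Iris  | Finance  
Frank | Marketing
Dave  | Legal    
Iris  | Marketing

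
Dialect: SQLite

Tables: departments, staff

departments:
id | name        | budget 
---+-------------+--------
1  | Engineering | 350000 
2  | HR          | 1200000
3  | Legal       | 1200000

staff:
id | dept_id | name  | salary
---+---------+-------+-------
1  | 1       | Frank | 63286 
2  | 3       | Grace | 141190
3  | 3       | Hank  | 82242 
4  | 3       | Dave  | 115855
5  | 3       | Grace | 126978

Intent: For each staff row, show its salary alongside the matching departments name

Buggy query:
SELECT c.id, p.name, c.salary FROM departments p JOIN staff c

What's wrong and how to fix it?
Bug: JOIN with no ON clause produces a cartesian product; every staff row pairs with every departments row

Fix: Add ON c.dept_id = p.id to the JOIN

Corrected query:
SELECT c.id, p.name, c.salary FROM departments p JOIN staff c ON c.dept_id = p.id

Result:
id | name        | salary
---+-------------+-------
1  | Engineering | 63286 
2  | Legal       | 141190
3  | Legal       | 82242 
4  | Legal       | 115855
5  | Legal       | 126978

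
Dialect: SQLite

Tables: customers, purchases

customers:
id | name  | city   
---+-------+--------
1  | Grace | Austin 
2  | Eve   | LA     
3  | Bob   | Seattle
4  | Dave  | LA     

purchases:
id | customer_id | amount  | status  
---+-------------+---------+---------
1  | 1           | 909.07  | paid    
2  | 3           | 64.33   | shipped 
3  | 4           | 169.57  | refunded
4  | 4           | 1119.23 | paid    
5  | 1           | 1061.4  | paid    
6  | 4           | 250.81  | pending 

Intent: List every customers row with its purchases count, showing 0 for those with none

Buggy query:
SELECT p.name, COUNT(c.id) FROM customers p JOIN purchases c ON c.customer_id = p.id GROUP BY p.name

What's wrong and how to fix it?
Bug: INNER JOIN drops customers rows that have no matching purchases rows

Fix: Switch to LEFT JOIN to retain unmatched parent rows

Corrected query:
SELECT p.name, COUNT(c.id) FROM customers p LEFT JOIN purchases c ON c.customer_id = p.id GROUP BY p.name

Result:
name  | COUNT(c.id)
------+------------
Bob   | 1          
Dave  | 3          
Eve   | 0          
Grace | 2          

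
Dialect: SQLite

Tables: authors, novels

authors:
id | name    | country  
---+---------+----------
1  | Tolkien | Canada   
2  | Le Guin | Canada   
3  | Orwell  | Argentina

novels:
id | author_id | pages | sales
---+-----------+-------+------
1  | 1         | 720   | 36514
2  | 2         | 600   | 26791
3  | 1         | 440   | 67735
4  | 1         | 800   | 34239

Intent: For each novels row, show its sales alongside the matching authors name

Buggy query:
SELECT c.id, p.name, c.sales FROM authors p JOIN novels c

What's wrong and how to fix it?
Bug: JOIN with no ON clause produces a cartesian product; every novels row pairs with every authors row

Fix: Add ON c.author_id = p.id to the JOIN

Corrected query:
SELECT c.id, p.name, c.sales FROM authors p JOIN novels c ON c.author_id = p.id

Result:
id | name    | sales
---+---------+------
1  | Tolkien | 36514
2  | Le Guin | 26791
3  | Tolkien | 67735
4  | Tolkien | 34239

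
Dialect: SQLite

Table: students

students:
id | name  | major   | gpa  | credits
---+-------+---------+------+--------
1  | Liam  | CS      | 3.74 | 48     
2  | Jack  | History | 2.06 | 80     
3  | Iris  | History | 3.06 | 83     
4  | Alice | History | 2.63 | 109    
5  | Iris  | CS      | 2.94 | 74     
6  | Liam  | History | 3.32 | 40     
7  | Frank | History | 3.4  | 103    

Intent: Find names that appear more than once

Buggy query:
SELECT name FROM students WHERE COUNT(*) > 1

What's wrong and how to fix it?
Bug: COUNT(*) is an aggregate and cannot be used in WHERE

Fix: GROUP BY name, then filter groups with HAVING COUNT(*) > 1

Corrected query:
SELECT name FROM students GROUP BY name HAVING COUNT(*) > 1

Result:
name
----
Iris
Liam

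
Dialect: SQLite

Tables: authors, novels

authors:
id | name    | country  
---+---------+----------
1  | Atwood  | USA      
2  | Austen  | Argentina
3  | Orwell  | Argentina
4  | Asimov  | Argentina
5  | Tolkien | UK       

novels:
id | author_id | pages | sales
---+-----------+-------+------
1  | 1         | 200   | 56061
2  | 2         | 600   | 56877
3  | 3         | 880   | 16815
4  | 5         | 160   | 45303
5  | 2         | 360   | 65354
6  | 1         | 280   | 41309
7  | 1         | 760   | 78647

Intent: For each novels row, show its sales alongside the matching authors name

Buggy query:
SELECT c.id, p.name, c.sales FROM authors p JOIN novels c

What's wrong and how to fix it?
Bug: JOIN with no ON clause produces a cartesian product; every novels row pairs with every authors row

Fix: Specify the join condition linking the foreign key to the parent id

Corrected query:
SELECT c.id, p.name, c.sales FROM authors p JOIN novels c ON c.author_id = p.id

Result:
id | name    | sales
---+---------+------
1  | Atwood  | 56061
2  | Austen  | 56877
3  | Orwell  | 16815
4  | Tolkien | 45303
5  | Austen  | 65354
6  | Atwood  | 41309
7  | Atwood  | 78647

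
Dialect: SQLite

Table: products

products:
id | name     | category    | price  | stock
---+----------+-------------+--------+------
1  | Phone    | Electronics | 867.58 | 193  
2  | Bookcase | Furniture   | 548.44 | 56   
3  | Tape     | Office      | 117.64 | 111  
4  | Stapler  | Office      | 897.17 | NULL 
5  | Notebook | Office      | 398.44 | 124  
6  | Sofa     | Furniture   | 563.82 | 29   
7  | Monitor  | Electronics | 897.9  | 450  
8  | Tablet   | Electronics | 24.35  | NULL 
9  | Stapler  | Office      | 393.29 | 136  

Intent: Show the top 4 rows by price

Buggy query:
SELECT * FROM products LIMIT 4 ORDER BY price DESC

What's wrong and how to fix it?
Bug: ORDER BY cannot follow LIMIT; LIMIT is the final clause

Fix: Swap the clauses: ORDER BY first, then LIMIT

Corrected query:
SELECT * FROM products ORDER BY price DESC LIMIT 4

Result:
id | name    | category    | price  | stock
---+---------+-------------+--------+------
7  | Monitor | Electronics | 897.9  | 450  
4  | Stapler | Office      | 897.17 | NULL 
1  | Phone   | Electronics | 867.58 | 193  
6  | Sofa    | Furniture   | 563.82 | 29   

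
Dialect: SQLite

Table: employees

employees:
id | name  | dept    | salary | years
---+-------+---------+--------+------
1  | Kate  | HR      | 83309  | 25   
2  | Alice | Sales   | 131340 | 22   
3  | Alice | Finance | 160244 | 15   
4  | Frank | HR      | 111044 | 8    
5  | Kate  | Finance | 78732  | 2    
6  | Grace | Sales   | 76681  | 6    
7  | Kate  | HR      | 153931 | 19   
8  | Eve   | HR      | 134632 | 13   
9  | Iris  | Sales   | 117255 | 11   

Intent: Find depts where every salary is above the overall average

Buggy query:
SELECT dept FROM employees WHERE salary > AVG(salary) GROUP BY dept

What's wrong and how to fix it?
Bug: WHERE evaluates per row before aggregation, so AVG() is unavailable

Fix: Compute the overall average in a scalar subquery and compare each group's MIN against it in HAVING

Corrected query:
SELECT dept FROM employees GROUP BY dept HAVING MIN(salary) > (SELECT AVG(salary) FROM employees)

Result:
(no rows)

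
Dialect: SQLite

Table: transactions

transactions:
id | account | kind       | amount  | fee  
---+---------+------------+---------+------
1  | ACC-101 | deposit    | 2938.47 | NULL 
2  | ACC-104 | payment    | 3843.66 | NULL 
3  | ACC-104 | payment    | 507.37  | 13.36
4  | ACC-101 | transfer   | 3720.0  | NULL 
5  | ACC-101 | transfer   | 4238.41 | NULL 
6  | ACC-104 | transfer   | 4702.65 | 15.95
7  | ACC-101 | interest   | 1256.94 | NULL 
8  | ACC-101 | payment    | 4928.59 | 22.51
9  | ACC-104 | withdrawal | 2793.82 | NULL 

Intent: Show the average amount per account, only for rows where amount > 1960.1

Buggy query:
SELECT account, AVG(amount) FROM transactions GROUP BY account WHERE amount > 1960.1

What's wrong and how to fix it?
Bug: Row-level WHERE must come before GROUP BY in the clause order

Fix: Place WHERE between FROM and GROUP BY

Corrected query:
SELECT account, AVG(amount) FROM transactions WHERE amount > 1960.1 GROUP BY account

Result:
account | AVG(amount)
--------+------------
ACC-101 | 3956.3675  
ACC-104 | 3780.043333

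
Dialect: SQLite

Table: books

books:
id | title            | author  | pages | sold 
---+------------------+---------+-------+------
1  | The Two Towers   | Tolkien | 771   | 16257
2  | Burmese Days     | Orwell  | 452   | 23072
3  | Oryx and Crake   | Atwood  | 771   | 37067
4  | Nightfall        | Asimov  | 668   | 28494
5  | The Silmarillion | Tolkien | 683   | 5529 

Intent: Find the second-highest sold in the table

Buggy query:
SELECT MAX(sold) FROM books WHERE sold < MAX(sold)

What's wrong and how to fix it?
Bug: MAX(sold) on the right of the comparison is an aggregate-in-WHERE error

Fix: Compute the overall MAX in a subquery, then take MAX of rows below it

Corrected query:
SELECT MAX(sold) FROM books WHERE sold < (SELECT MAX(sold) FROM books)

Result:
MAX(sold)
---------
28494    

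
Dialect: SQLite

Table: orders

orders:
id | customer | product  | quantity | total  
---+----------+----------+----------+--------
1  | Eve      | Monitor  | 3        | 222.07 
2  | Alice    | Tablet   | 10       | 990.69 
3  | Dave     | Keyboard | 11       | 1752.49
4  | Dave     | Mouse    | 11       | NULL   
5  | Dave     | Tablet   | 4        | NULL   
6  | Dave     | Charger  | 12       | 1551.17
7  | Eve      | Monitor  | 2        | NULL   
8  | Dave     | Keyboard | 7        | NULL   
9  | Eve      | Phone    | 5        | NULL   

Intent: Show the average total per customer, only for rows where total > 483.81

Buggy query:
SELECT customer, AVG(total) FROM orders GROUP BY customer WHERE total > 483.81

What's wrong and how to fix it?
Bug: WHERE cannot follow GROUP BY

Fix: Move the WHERE clause before GROUP BY

Corrected query:
SELECT customer, AVG(total) FROM orders WHERE total > 483.81 GROUP BY customer

Result:
customer | AVG(total)
---------+-----------
Alice    | 990.69    
Dave     | 1651.83   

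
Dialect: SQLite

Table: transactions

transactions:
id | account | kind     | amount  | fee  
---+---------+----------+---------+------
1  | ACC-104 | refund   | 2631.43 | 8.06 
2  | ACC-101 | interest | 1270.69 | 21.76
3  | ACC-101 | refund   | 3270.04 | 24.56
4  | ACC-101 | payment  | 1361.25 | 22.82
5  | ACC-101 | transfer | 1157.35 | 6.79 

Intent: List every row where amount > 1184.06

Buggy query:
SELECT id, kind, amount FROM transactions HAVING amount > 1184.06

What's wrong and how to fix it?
Bug: This is a non-aggregate query (no GROUP BY, no aggregates), so in SQLite the HAVING clause is invalid here; a row-level condition belongs in WHERE

Fix: Use WHERE for row-level filtering

Corrected query:
SELECT id, kind, amount FROM transactions WHERE amount > 1184.06

Result:
id | kind     | amount 
---+----------+--------
1  | refund   | 2631.43
2  | interest | 1270.69
3  | refund   | 3270.04
4  | payment  | 1361.25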